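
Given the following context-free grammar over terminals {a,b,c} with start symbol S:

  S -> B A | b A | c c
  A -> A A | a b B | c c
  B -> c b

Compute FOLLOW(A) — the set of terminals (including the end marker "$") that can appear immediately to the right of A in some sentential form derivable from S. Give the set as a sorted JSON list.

Compute FIRST by fixpoint:
round 1:
  A via A→a b B: +{a}
  A via A→c c: +{c}
  B via B→c b: +{c}
  S via S→B A: +{c}
  S via S→b A: +{b}
  S: {b,c}  A: {a,c}  B: {c}
round 2: — fixpoint
  S: {b,c}  A: {a,c}  B: {c}

Compute FOLLOW by fixpoint:
seed FOLLOW(S) with $
[1]
  A→A A: FOLLOW(A) ⊇ FIRST(A) = {a,c}; new: +{a,c}
  A→a b B: FOLLOW(B) ⊇ FOLLOW(A) ⊇ {a,c}; new: +{a,c}
  S→B A: FOLLOW(A) ⊇ FOLLOW(S) ⊇ {$}; new: +{$}
  S: {$}  A: {$,a,c}  B: {a,c}
[2]
  A→a b B: FOLLOW(B) ⊇ FOLLOW(A) ⊇ {$,a,c}; new: +{$}
  S: {$}  A: {$,a,c}  B: {$,a,c}
[3] done
  S: {$}  A: {$,a,c}  B: {$,a,c}

FOLLOW(A) = ["$", "a", "c"]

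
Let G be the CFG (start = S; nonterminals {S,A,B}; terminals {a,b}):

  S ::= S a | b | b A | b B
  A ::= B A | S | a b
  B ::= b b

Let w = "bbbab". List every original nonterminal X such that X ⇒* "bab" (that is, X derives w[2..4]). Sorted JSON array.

Convert to CNF:
  S -> S T0 | T1 A | T1 B | b
  A -> B A | S T0 | T0 T1 | T1 A | T1 B | b
  B -> T1 T1
  T0 -> a
  T1 -> b

CYK table (by increasing span) — only the sub-triangle for w[2..4]:
  [2..2]={A,S,T1}  "b"  orig:{A,S}
  [3..3]={T0}  "a"  orig:{}
  [4..4]={A,S,T1}  "b"  orig:{A,S}
  [2..3]={A,S}  "ba"
  [3..4]={A}  "ab"
  [2..4]={A,S}  "bab"

Original NTs in T[2,4] deriving "bab": ["A", "S"]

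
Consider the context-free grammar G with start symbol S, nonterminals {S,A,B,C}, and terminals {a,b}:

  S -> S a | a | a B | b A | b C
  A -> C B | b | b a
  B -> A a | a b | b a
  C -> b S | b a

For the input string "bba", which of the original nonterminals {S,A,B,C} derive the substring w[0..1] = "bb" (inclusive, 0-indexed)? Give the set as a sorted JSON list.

Convert to CNF:
  S -> S T1 | T0 A | T0 C | T1 B | a
  A -> C B | T0 T1 | b
  B -> A T1 | T0 T1 | T1 T0
  C -> T0 S | T0 T1
  T0 -> b
  T1 -> a

CYK table (by increasing span), restricted to cells inside w[0..1]:
  [0..0]={A,T0}  "b"  orig:{A}
  [1..1]={A,T0}  "b"  orig:{A}
  [0..1]={S}  "bb"

Original NTs in T[0,1] deriving "bb": ["S"]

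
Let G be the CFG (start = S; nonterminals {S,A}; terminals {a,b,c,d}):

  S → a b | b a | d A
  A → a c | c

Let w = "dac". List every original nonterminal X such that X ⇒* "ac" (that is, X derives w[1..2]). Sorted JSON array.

Convert to CNF:
  S -> T0 T2 | T2 T0 | T3 A
  A -> T0 T1 | c
  T0 -> a
  T1 -> c
  T2 -> b
  T3 -> d

CYK fill (cells [i..j] with 1 ≤ i ≤ j ≤ 2 only):
  [1..1]={T0}  "a"  orig:{}
  [2..2]={A,T1}  "c"  orig:{A}
  [1..2]={A}  "ac"

Original NTs in T[1,2] deriving "ac": ["A"]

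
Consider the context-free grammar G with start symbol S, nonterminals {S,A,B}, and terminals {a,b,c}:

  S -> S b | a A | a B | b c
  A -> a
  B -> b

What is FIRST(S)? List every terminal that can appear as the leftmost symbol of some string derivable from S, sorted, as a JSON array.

FIRST iteration:
[1]
  A via A→a: +{a}
  B via B→b: +{b}
  S via S→a A: +{a}
  S via S→b c: +{b}
  S: {a,b}  A: {a}  B: {b}
[2] done
  S: {a,b}  A: {a}  B: {b}

FIRST(S) = ["a", "b"]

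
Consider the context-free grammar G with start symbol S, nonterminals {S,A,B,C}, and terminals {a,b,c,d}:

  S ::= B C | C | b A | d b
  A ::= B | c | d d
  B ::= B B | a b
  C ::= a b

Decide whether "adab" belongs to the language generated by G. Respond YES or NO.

Convert to CNF:
  S -> B C | T0 T1 | T1 A | T2 T1
  A -> B B | T0 T1 | T2 T2 | c
  B -> B B | T0 T1
  C -> T0 T1
  T0 -> a
  T1 -> b
  T2 -> d

Fill CYK table bottom-up:
  [0..0]={T0}  "a"  orig:{}
  [1..1]={T2}  "d"  orig:{}
  [2..2]={T0}  "a"  orig:{}
  [3..3]={T1}  "b"  orig:{}
  [0..1]=∅  "ad"
  [1..2]=∅  "da"
  [2..3]={A,B,C,S}  "ab"
  [0..2]=∅  "ada"
  [1..3]=∅  "dab"
  [0..3]=∅  "adab"

S ∉ T[0,3] ⇒ NO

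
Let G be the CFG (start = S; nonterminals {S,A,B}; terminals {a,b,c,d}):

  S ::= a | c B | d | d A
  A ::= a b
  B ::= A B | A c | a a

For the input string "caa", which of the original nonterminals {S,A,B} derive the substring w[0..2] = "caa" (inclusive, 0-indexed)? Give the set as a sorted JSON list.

CNF form of G:
  S -> T2 B | T3 A | a | d
  A -> T0 T1
  B -> A B | A T2 | T0 T0
  T0 -> a
  T1 -> b
  T2 -> c
  T3 -> d

Fill CYK table bottom-up, restricted to cells inside w[0..2]:
  cell(0,0) c: {T2}  orig:{}
  cell(1,1) a: {S,T0}  orig:{S}
  cell(2,2) a: {S,T0}  orig:{S}
  cell(0,1) ca: ∅
  cell(1,2) aa: {B}
  cell(0,2) caa: {S}

Original NTs in T[0,2] deriving "caa": ["S"]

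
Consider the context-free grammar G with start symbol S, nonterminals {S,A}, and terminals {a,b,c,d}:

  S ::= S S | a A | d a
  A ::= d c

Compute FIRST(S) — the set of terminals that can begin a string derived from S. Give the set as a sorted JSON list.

Compute FIRST by fixpoint:
[1]
  A via A→d c: +{d}
  S via S→a A: +{a}
  S via S→d a: +{d}
  FIRST[S]={a,d}  FIRST[A]={d}
[2] (no change)
  FIRST[S]={a,d}  FIRST[A]={d}

FIRST(S) = ["a", "d"]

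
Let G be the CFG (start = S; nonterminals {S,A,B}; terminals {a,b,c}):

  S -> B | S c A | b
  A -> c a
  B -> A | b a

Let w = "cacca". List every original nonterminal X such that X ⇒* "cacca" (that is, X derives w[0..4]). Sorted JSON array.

Convert to CNF:
  S -> S X3 | T0 T1 | T2 T1 | b
  A -> T0 T1
  B -> T0 T1 | T2 T1
  T0 -> c
  T1 -> a
  T2 -> b
  X3 -> T0 A

Fill CYK table bottom-up, restricted to cells inside w[0..4]:
  T[0,0] 'c' = {T0}  orig:{}
  T[1,1] 'a' = {T1}  orig:{}
  T[2,2] 'c' = {T0}  orig:{}
  T[3,3] 'c' = {T0}  orig:{}
  T[4,4] 'a' = {T1}  orig:{}
  T[0,1] 'ca' = {A,B,S}
  T[1,2] 'ac' = ∅
  T[2,3] 'cc' = ∅
  T[3,4] 'ca' = {A,B,S}
  T[0,2] 'cac' = ∅
  T[1,3] 'acc' = ∅
  T[2,4] 'cca' = {X3}  orig:{}
  T[0,3] 'cacc' = ∅
  T[1,4] 'acca' = ∅
  T[0,4] 'cacca' = {S}

Original NTs in T[0,4] deriving "cacca": ["S"]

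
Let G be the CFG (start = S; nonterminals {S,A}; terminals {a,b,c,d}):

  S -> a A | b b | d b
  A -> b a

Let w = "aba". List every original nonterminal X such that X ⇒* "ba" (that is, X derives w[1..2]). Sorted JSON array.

Convert to CNF:
  S -> T0 T0 | T1 A | T2 T0
  A -> T0 T1
  T0 -> b
  T1 -> a
  T2 -> d

Fill CYK table bottom-up (cells [i..j] with 1 ≤ i ≤ j ≤ 2 only):
  [1..1]={T0}  "b"  orig:{}
  [2..2]={T1}  "a"  orig:{}
  [1..2]={A}  "ba"

Original NTs in T[1,2] deriving "ba": ["A"]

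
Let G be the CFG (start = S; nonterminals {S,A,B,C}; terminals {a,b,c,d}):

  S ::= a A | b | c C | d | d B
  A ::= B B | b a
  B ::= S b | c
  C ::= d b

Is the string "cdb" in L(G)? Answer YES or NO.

Convert to CNF:
  S -> T1 A | T2 B | T3 C | b | d
  A -> B B | T0 T1
  B -> S T0 | c
  C -> T2 T0
  T0 -> b
  T1 -> a
  T2 -> d
  T3 -> c

CYK fill:
  [0..0]={B,T3}  "c"  orig:{B}
  [1..1]={S,T2}  "d"  orig:{S}
  [2..2]={S,T0}  "b"  orig:{S}
  [0..1]=∅  "cd"
  [1..2]={B,C}  "db"
  [0..2]={A,S}  "cdb"

S ∈ T[0,2] ⇒ YES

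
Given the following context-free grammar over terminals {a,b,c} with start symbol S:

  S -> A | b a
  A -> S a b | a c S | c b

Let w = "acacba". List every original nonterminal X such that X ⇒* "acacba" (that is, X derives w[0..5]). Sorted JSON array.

Convert to CNF:
  S -> S X5 | T0 X6 | T1 T0 | T2 T1
  A -> S X3 | T0 X4 | T2 T1
  T0 -> a
  T1 -> b
  T2 -> c
  X3 -> T0 T1
  X4 -> T2 S
  X5 -> T0 T1
  X6 -> T2 S

Fill CYK table bottom-up (cells [i..j] with 0 ≤ i ≤ j ≤ 5 only):
  T[0,0] 'a' = {T0}  orig:{}
  T[1,1] 'c' = {T2}  orig:{}
  T[2,2] 'a' = {T0}  orig:{}
  T[3,3] 'c' = {T2}  orig:{}
  T[4,4] 'b' = {T1}  orig:{}
  T[5,5] 'a' = {T0}  orig:{}
  T[0,1] 'ac' = ∅
  T[1,2] 'ca' = ∅
  T[2,3] 'ac' = ∅
  T[3,4] 'cb' = {A,S}
  T[4,5] 'ba' = {S}
  T[0,2] 'aca' = ∅
  T[1,3] 'cac' = ∅
  T[2,4] 'acb' = ∅
  T[3,5] 'cba' = {X4,X6}  orig:{}
  T[0,3] 'acac' = ∅
  T[1,4] 'cacb' = ∅
  T[2,5] 'acba' = {A,S}
  T[0,4] 'acacb' = ∅
  T[1,5] 'cacba' = {X4,X6}  orig:{}
  T[0,5] 'acacba' = {A,S}

Original NTs in T[0,5] deriving "acacba": ["A", "S"]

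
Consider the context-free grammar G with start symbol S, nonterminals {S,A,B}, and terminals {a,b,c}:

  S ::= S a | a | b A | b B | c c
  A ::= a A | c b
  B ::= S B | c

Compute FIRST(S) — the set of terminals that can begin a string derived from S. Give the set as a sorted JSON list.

Compute FIRST by fixpoint:
pass 1:
  A via A→a A: +{a}
  A via A→c b: +{c}
  B via B→c: +{c}
  S via S→a: +{a}
  S via S→b A: +{b}
  S via S→c c: +{c}
  FIRST[S]={a,b,c}  FIRST[A]={a,c}  FIRST[B]={c}
pass 2:
  B via B→S B: +{a,b}
  FIRST[S]={a,b,c}  FIRST[A]={a,c}  FIRST[B]={a,b,c}
pass 3: — fixpoint
  FIRST[S]={a,b,c}  FIRST[A]={a,c}  FIRST[B]={a,b,c}

FIRST(S) = ["a", "b", "c"]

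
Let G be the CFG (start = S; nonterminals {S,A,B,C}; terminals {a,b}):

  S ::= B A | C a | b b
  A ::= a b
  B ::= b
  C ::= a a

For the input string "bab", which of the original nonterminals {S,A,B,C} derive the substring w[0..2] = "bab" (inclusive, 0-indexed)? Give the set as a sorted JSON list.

CNF form of G:
  S -> B A | C T0 | T1 T1
  A -> T0 T1
  B -> b
  C -> T0 T0
  T0 -> a
  T1 -> b

CYK table (by increasing span) (cells [i..j] with 0 ≤ i ≤ j ≤ 2 only):
  T[0,0] 'b' = {B,T1}  orig:{B}
  T[1,1] 'a' = {T0}  orig:{}
  T[2,2] 'b' = {B,T1}  orig:{B}
  T[0,1] 'ba' = ∅
  T[1,2] 'ab' = {A}
  T[0,2] 'bab' = {S}

Original NTs in T[0,2] deriving "bab": ["S"]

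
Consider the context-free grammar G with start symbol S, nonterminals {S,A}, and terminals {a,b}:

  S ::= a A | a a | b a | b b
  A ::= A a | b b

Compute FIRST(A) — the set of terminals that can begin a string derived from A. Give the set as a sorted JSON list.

Compute FIRST by fixpoint:
pass 1:
  A via A→b b: +{b}
  S via S→a A: +{a}
  S via S→b a: +{b}
  S: {a,b}  A: {b}
pass 2: (stable)
  S: {a,b}  A: {b}

FIRST(A) = ["b"]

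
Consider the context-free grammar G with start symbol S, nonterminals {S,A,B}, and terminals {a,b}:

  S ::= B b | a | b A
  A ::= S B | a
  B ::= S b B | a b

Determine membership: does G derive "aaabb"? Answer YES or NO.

Convert to CNF:
  S -> B T0 | T0 A | a
  A -> S B | a
  B -> S X2 | T1 T0
  T0 -> b
  T1 -> a
  X2 -> T0 B

CYK fill:
  T[0,0] 'a' = {A,S,T1}  orig:{A,S}
  T[1,1] 'a' = {A,S,T1}  orig:{A,S}
  T[2,2] 'a' = {A,S,T1}  orig:{A,S}
  T[3,3] 'b' = {T0}  orig:{}
  T[4,4] 'b' = {T0}  orig:{}
  T[0,1] 'aa' = ∅
  T[1,2] 'aa' = ∅
  T[2,3] 'ab' = {B}
  T[3,4] 'bb' = ∅
  T[0,2] 'aaa' = ∅
  T[1,3] 'aab' = {A}
  T[2,4] 'abb' = {S}
  T[0,3] 'aaab' = ∅
  T[1,4] 'aabb' = ∅
  T[0,4] 'aaabb' = ∅

S ∉ T[0,4] ⇒ NO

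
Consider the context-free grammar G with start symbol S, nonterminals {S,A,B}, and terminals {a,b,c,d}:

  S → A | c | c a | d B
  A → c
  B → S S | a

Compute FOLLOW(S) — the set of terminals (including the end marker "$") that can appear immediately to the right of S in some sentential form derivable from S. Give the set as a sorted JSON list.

FIRST iteration:
iter 1:
  A via A→c: +{c}
  B via B→a: +{a}
  S via S→A: +{c}
  S via S→d B: +{d}
  S: {c,d}  A: {c}  B: {a}
iter 2:
  B via B→S S: +{c,d}
  S: {c,d}  A: {c}  B: {a,c,d}
iter 3: done
  S: {c,d}  A: {c}  B: {a,c,d}

FOLLOW sets:
initialize: $ ∈ FOLLOW(S)
pass 1:
  B→S S: FOLLOW(S) ⊇ FIRST(S) = {c,d}; new: +{c,d}
  S→A: FOLLOW(A) ⊇ FOLLOW(S) ⊇ {$,c,d}; new: +{$,c,d}
  S→d B: FOLLOW(B) ⊇ FOLLOW(S) ⊇ {$,c,d}; new: +{$,c,d}
  S: {$,c,d}  A: {$,c,d}  B: {$,c,d}
pass 2: (no change)
  S: {$,c,d}  A: {$,c,d}  B: {$,c,d}

FOLLOW(S) = ["$", "c", "d"]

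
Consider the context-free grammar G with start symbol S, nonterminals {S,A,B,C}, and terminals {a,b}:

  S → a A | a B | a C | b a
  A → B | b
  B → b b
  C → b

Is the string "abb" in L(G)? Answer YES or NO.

CNF form of G:
  S -> T0 T1 | T1 A | T1 B | T1 C
  A -> T0 T0 | b
  B -> T0 T0
  C -> b
  T0 -> b
  T1 -> a

CYK fill:
  T[0,0] 'a' = {T1}  orig:{}
  T[1,1] 'b' = {A,C,T0}  orig:{A,C}
  T[2,2] 'b' = {A,C,T0}  orig:{A,C}
  T[0,1] 'ab' = {S}
  T[1,2] 'bb' = {A,B}
  T[0,2] 'abb' = {S}

S ∈ T[0,2] ⇒ YES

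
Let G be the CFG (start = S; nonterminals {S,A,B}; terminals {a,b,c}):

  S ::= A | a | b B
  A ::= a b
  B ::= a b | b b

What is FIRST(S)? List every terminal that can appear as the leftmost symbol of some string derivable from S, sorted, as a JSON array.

FIRST iteration:
pass 1:
  A via A→a b: +{a}
  B via B→a b: +{a}
  B via B→b b: +{b}
  S via S→A: +{a}
  S via S→b B: +{b}
  FIRST(S)={a,b}  FIRST(A)={a}  FIRST(B)={a,b}
pass 2: — fixpoint
  FIRST(S)={a,b}  FIRST(A)={a}  FIRST(B)={a,b}

FIRST(S) = ["a", "b"]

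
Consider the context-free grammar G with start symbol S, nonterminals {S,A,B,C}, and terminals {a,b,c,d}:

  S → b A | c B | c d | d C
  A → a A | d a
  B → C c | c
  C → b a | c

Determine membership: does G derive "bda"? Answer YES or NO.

Convert to CNF:
  S -> T1 C | T2 B | T2 T1 | T3 A
  A -> T0 A | T1 T0
  B -> C T2 | c
  C -> T3 T0 | c
  T0 -> a
  T1 -> d
  T2 -> c
  T3 -> b

CYK fill:
  cell(0,0) b: {T3}  orig:{}
  cell(1,1) d: {T1}  orig:{}
  cell(2,2) a: {T0}  orig:{}
  cell(0,1) bd: ∅
  cell(1,2) da: {A}
  cell(0,2) bda: {S}

S ∈ T[0,2] ⇒ YES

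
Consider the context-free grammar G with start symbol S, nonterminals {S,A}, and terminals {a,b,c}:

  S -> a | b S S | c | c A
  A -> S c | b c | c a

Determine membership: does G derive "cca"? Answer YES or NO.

CNF form of G:
  S -> T0 A | T1 X3 | a | c
  A -> S T0 | T0 T2 | T1 T0
  T0 -> c
  T1 -> b
  T2 -> a
  X3 -> S S

CYK fill:
  T[0,0] 'c' = {S,T0}  orig:{S}
  T[1,1] 'c' = {S,T0}  orig:{S}
  T[2,2] 'a' = {S,T2}  orig:{S}
  T[0,1] 'cc' = {A,X3}  orig:{A}
  T[1,2] 'ca' = {A,X3}  orig:{A}
  T[0,2] 'cca' = {S}

S ∈ T[0,2] ⇒ YES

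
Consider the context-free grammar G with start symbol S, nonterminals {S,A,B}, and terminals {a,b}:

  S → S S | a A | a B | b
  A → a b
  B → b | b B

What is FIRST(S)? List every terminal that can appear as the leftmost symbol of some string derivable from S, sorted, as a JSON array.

FIRST iteration:
iter 1:
  A via A→a b: +{a}
  B via B→b: +{b}
  S via S→a A: +{a}
  S via S→b: +{b}
  FIRST(S)={a,b}  FIRST(A)={a}  FIRST(B)={b}
iter 2: (no change)
  FIRST(S)={a,b}  FIRST(A)={a}  FIRST(B)={b}

FIRST(S) = ["a", "b"]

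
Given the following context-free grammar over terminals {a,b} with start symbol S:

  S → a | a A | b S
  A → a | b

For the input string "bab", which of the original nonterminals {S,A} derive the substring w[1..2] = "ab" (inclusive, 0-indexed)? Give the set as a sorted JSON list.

CNF form of G:
  S -> T0 A | T1 S | a
  A -> a | b
  T0 -> a
  T1 -> b

CYK fill, restricted to cells inside w[1..2]:
  [1..1]={A,S,T0}  "a"  orig:{A,S}
  [2..2]={A,T1}  "b"  orig:{A}
  [1..2]={S}  "ab"

Original NTs in T[1,2] deriving "ab": ["S"]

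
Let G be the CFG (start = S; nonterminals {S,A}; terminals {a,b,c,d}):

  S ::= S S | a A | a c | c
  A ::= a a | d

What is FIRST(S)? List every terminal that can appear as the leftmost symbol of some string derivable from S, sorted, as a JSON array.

FIRST sets, iterate to fixpoint:
[1]
  A via A→a a: +{a}
  A via A→d: +{d}
  S via S→a A: +{a}
  S via S→c: +{c}
  S: {a,c}  A: {a,d}
[2] done
  S: {a,c}  A: {a,d}

FIRST(S) = ["a", "c"]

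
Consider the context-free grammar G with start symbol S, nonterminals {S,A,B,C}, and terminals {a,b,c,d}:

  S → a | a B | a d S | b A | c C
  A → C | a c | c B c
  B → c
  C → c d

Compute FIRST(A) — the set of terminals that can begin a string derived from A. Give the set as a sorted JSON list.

FIRST iteration:
pass 1:
  A via A→a c: +{a}
  A via A→c B c: +{c}
  B via B→c: +{c}
  C via C→c d: +{c}
  S via S→a: +{a}
  S via S→b A: +{b}
  S via S→c C: +{c}
  FIRST[S]={a,b,c}  FIRST[A]={a,c}  FIRST[B]={c}  FIRST[C]={c}
pass 2: — fixpoint
  FIRST[S]={a,b,c}  FIRST[A]={a,c}  FIRST[B]={c}  FIRST[C]={c}

FIRST(A) = ["a", "c"]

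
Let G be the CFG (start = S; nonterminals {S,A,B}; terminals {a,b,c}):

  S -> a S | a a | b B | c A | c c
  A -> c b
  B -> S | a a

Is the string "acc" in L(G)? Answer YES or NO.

Convert to CNF:
  S -> T0 A | T0 T0 | T1 B | T2 S | T2 T2
  A -> T0 T1
  B -> T0 A | T0 T0 | T1 B | T2 S | T2 T2
  T0 -> c
  T1 -> b
  T2 -> a

CYK fill:
  T[0,0] 'a' = {T2}  orig:{}
  T[1,1] 'c' = {T0}  orig:{}
  T[2,2] 'c' = {T0}  orig:{}
  T[0,1] 'ac' = ∅
  T[1,2] 'cc' = {B,S}
  T[0,2] 'acc' = {B,S}

S ∈ T[0,2] ⇒ YES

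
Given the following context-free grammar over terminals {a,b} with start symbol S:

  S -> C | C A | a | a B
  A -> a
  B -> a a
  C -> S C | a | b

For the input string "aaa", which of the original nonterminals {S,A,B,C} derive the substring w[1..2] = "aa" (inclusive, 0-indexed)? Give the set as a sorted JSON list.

Convert to CNF:
  S -> C A | S C | T0 B | a | b
  A -> a
  B -> T0 T0
  C -> S C | a | b
  T0 -> a

CYK table (by increasing span), restricted to cells inside w[1..2]:
  cell(1,1) a: {A,C,S,T0}  orig:{A,C,S}
  cell(2,2) a: {A,C,S,T0}  orig:{A,C,S}
  cell(1,2) aa: {B,C,S}

Original NTs in T[1,2] deriving "aa": ["B", "C", "S"]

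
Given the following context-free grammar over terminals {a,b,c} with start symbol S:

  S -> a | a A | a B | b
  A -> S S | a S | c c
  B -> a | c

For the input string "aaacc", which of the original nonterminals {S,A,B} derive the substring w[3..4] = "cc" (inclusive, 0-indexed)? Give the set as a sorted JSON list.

Convert to CNF:
  S -> T0 A | T0 B | a | b
  A -> S S | T0 S | T1 T1
  B -> a | c
  T0 -> a
  T1 -> c

CYK table (by increasing span), restricted to cells inside w[3..4]:
  T[3,3] 'c' = {B,T1}  orig:{B}
  T[4,4] 'c' = {B,T1}  orig:{B}
  T[3,4] 'cc' = {A}

Original NTs in T[3,4] deriving "cc": ["A"]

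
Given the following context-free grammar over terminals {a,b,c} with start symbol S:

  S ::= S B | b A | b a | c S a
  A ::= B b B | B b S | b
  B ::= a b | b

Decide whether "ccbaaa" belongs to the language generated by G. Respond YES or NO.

Convert to CNF:
  S -> S B | T0 A | T0 T1 | T2 X5
  A -> B X3 | B X4 | b
  B -> T1 T0 | b
  T0 -> b
  T1 -> a
  T2 -> c
  X3 -> T0 B
  X4 -> T0 S
  X5 -> S T1

CYK fill:
  [0..0]={T2}  "c"  orig:{}
  [1..1]={T2}  "c"  orig:{}
  [2..2]={A,B,T0}  "b"  orig:{A,B}
  [3..3]={T1}  "a"  orig:{}
  [4..4]={T1}  "a"  orig:{}
  [5..5]={T1}  "a"  orig:{}
  [0..1]=∅  "cc"
  [1..2]=∅  "cb"
  [2..3]={S}  "ba"
  [3..4]=∅  "aa"
  [4..5]=∅  "aa"
  [0..2]=∅  "ccb"
  [1..3]=∅  "cba"
  [2..4]={X5}  "baa"  orig:{}
  [3..5]=∅  "aaa"
  [0..3]=∅  "ccba"
  [1..4]={S}  "cbaa"
  [2..5]=∅  "baaa"
  [0..4]=∅  "ccbaa"
  [1..5]={X5}  "cbaaa"  orig:{}
  [0..5]={S}  "ccbaaa"

S ∈ T[0,5] ⇒ YES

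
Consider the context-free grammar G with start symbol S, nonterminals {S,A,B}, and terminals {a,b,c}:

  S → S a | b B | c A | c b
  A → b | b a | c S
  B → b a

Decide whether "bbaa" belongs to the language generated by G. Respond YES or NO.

CNF form of G:
  S -> S T1 | T0 B | T2 A | T2 T0
  A -> T0 T1 | T2 S | b
  B -> T0 T1
  T0 -> b
  T1 -> a
  T2 -> c

CYK fill:
  cell(0,0) b: {A,T0}  orig:{A}
  cell(1,1) b: {A,T0}  orig:{A}
  cell(2,2) a: {T1}  orig:{}
  cell(3,3) a: {T1}  orig:{}
  cell(0,1) bb: ∅
  cell(1,2) ba: {A,B}
  cell(2,3) aa: ∅
  cell(0,2) bba: {S}
  cell(1,3) baa: ∅
  cell(0,3) bbaa: {S}

S ∈ T[0,3] ⇒ YES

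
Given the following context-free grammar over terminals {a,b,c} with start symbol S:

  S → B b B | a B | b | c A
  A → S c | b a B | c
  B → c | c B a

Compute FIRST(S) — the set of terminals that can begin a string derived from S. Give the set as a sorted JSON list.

FIRST sets, iterate to fixpoint:
round 1:
  A via A→b a B: +{b}
  A via A→c: +{c}
  B via B→c: +{c}
  S via S→B b B: +{c}
  S via S→a B: +{a}
  S via S→b: +{b}
  FIRST[S]={a,b,c}  FIRST[A]={b,c}  FIRST[B]={c}
round 2:
  A via A→S c: +{a}
  FIRST[S]={a,b,c}  FIRST[A]={a,b,c}  FIRST[B]={c}
round 3: done
  FIRST[S]={a,b,c}  FIRST[A]={a,b,c}  FIRST[B]={c}

FIRST(S) = ["a", "b", "c"]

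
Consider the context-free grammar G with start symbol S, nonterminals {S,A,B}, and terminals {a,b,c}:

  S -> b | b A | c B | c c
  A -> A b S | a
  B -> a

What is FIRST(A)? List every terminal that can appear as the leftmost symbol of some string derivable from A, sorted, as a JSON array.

Compute FIRST by fixpoint:
pass 1:
  A via A→a: +{a}
  B via B→a: +{a}
  S via S→b: +{b}
  S via S→c B: +{c}
  FIRST(S)={b,c}  FIRST(A)={a}  FIRST(B)={a}
pass 2: (no change)
  FIRST(S)={b,c}  FIRST(A)={a}  FIRST(B)={a}

FIRST(A) = ["a"]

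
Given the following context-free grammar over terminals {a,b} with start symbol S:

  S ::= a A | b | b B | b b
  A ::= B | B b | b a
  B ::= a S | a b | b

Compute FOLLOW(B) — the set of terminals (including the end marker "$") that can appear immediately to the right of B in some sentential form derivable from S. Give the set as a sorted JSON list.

FIRST iteration:
iter 1:
  A via A→b a: +{b}
  B via B→a S: +{a}
  B via B→b: +{b}
  S via S→a A: +{a}
  S via S→b: +{b}
  FIRST[S]={a,b}  FIRST[A]={b}  FIRST[B]={a,b}
iter 2:
  A via A→B: +{a}
  FIRST[S]={a,b}  FIRST[A]={a,b}  FIRST[B]={a,b}
iter 3: (stable)
  FIRST[S]={a,b}  FIRST[A]={a,b}  FIRST[B]={a,b}

FOLLOW sets:
seed FOLLOW(S) with $
round 1:
  A→B b: FOLLOW(B) ⊇ FIRST(b) = {b}; new: +{b}
  B→a S: FOLLOW(S) ⊇ FOLLOW(B) ⊇ {b}; new: +{b}
  S→a A: FOLLOW(A) ⊇ FOLLOW(S) ⊇ {$,b}; new: +{$,b}
  S→b B: FOLLOW(B) ⊇ FOLLOW(S) ⊇ {$,b}; new: +{$}
  FOLLOW[S]={$,b}  FOLLOW[A]={$,b}  FOLLOW[B]={$,b}
round 2: done
  FOLLOW[S]={$,b}  FOLLOW[A]={$,b}  FOLLOW[B]={$,b}

FOLLOW(B) = ["$", "b"]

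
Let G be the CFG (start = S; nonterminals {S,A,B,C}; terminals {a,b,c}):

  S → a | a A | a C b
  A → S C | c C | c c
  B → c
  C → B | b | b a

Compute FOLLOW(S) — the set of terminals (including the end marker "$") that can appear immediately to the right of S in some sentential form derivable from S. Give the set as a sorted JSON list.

FIRST iteration:
iter 1:
  A via A→c C: +{c}
  B via B→c: +{c}
  C via C→B: +{c}
  C via C→b: +{b}
  S via S→a: +{a}
  S: {a}  A: {c}  B: {c}  C: {b,c}
iter 2:
  A via A→S C: +{a}
  S: {a}  A: {a,c}  B: {c}  C: {b,c}
iter 3: — fixpoint
  S: {a}  A: {a,c}  B: {c}  C: {b,c}

FOLLOW iteration:
initialize: $ ∈ FOLLOW(S)
iter 1:
  A→S C: FOLLOW(S) ⊇ FIRST(C) = {b,c}; new: +{b,c}
  S→a A: FOLLOW(A) ⊇ FOLLOW(S) ⊇ {$,b,c}; new: +{$,b,c}
  S→a C b: FOLLOW(C) ⊇ FIRST(b) = {b}; new: +{b}
  FOLLOW(S)={$,b,c}  FOLLOW(A)={$,b,c}  FOLLOW(B)={}  FOLLOW(C)={b}
iter 2:
  A→S C: FOLLOW(C) ⊇ FOLLOW(A) ⊇ {$,b,c}; new: +{$,c}
  C→B: FOLLOW(B) ⊇ FOLLOW(C) ⊇ {$,b,c}; new: +{$,b,c}
  FOLLOW(S)={$,b,c}  FOLLOW(A)={$,b,c}  FOLLOW(B)={$,b,c}  FOLLOW(C)={$,b,c}
iter 3: — fixpoint
  FOLLOW(S)={$,b,c}  FOLLOW(A)={$,b,c}  FOLLOW(B)={$,b,c}  FOLLOW(C)={$,b,c}

FOLLOW(S) = ["$", "b", "c"]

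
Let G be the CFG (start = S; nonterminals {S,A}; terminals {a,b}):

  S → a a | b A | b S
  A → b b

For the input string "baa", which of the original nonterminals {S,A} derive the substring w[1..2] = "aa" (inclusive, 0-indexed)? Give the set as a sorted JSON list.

CNF form of G:
  S -> T0 A | T0 S | T1 T1
  A -> T0 T0
  T0 -> b
  T1 -> a

CYK fill (cells [i..j] with 1 ≤ i ≤ j ≤ 2 only):
  cell(1,1) a: {T1}  orig:{}
  cell(2,2) a: {T1}  orig:{}
  cell(1,2) aa: {S}

Original NTs in T[1,2] deriving "aa": ["S"]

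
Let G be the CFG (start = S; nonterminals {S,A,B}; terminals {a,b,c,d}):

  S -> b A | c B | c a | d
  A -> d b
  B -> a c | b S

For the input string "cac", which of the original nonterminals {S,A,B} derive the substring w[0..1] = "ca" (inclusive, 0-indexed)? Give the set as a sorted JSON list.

Convert to CNF:
  S -> T1 A | T3 B | T3 T2 | d
  A -> T0 T1
  B -> T1 S | T2 T3
  T0 -> d
  T1 -> b
  T2 -> a
  T3 -> c

CYK fill (cells [i..j] with 0 ≤ i ≤ j ≤ 1 only):
  cell(0,0) c: {T3}  orig:{}
  cell(1,1) a: {T2}  orig:{}
  cell(0,1) ca: {S}

Original NTs in T[0,1] deriving "ca": ["S"]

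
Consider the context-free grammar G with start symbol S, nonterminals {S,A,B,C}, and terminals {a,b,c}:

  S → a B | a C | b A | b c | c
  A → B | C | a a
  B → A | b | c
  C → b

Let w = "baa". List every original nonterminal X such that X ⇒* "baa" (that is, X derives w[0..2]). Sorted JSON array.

CNF form of G:
  S -> T0 B | T0 C | T1 A | T1 T2 | c
  A -> T0 T0 | b | c
  B -> T0 T0 | b | c
  C -> b
  T0 -> a
  T1 -> b
  T2 -> c

CYK fill (cells [i..j] with 0 ≤ i ≤ j ≤ 2 only):
  [0..0]={A,B,C,T1}  "b"  orig:{A,B,C}
  [1..1]={T0}  "a"  orig:{}
  [2..2]={T0}  "a"  orig:{}
  [0..1]=∅  "ba"
  [1..2]={A,B}  "aa"
  [0..2]={S}  "baa"

Original NTs in T[0,2] deriving "baa": ["S"]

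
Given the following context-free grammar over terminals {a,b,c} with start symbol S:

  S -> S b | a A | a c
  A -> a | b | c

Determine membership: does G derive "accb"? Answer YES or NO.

CNF form of G:
  S -> S T0 | T1 A | T1 T2
  A -> a | b | c
  T0 -> b
  T1 -> a
  T2 -> c

CYK fill:
  T[0,0] 'a' = {A,T1}  orig:{A}
  T[1,1] 'c' = {A,T2}  orig:{A}
  T[2,2] 'c' = {A,T2}  orig:{A}
  T[3,3] 'b' = {A,T0}  orig:{A}
  T[0,1] 'ac' = {S}
  T[1,2] 'cc' = ∅
  T[2,3] 'cb' = ∅
  T[0,2] 'acc' = ∅
  T[1,3] 'ccb' = ∅
  T[0,3] 'accb' = ∅

S ∉ T[0,3] ⇒ NO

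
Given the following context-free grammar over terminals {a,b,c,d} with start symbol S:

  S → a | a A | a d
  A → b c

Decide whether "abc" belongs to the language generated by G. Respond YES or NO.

Convert to CNF:
  S -> T2 A | T2 T3 | a
  A -> T0 T1
  T0 -> b
  T1 -> c
  T2 -> a
  T3 -> d

CYK fill:
  [0..0]={S,T2}  "a"  orig:{S}
  [1..1]={T0}  "b"  orig:{}
  [2..2]={T1}  "c"  orig:{}
  [0..1]=∅  "ab"
  [1..2]={A}  "bc"
  [0..2]={S}  "abc"

S ∈ T[0,2] ⇒ YES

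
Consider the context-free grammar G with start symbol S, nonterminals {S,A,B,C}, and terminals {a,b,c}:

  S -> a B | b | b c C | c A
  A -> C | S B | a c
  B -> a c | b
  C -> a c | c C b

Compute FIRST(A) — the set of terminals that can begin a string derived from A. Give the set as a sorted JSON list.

FIRST iteration:
round 1:
  A via A→a c: +{a}
  B via B→a c: +{a}
  B via B→b: +{b}
  C via C→a c: +{a}
  C via C→c C b: +{c}
  S via S→a B: +{a}
  S via S→b: +{b}
  S via S→c A: +{c}
  FIRST[S]={a,b,c}  FIRST[A]={a}  FIRST[B]={a,b}  FIRST[C]={a,c}
round 2:
  A via A→C: +{c}
  A via A→S B: +{b}
  FIRST[S]={a,b,c}  FIRST[A]={a,b,c}  FIRST[B]={a,b}  FIRST[C]={a,c}
round 3: (no change)
  FIRST[S]={a,b,c}  FIRST[A]={a,b,c}  FIRST[B]={a,b}  FIRST[C]={a,c}

FIRST(A) = ["a", "b", "c"]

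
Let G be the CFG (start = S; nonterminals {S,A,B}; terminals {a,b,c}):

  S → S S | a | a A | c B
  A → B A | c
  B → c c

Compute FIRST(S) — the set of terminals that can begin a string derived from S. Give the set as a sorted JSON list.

Compute FIRST by fixpoint:
iter 1:
  A via A→c: +{c}
  B via B→c c: +{c}
  S via S→a: +{a}
  S via S→c B: +{c}
  S: {a,c}  A: {c}  B: {c}
iter 2: (no change)
  S: {a,c}  A: {c}  B: {c}

FIRST(S) = ["a", "c"]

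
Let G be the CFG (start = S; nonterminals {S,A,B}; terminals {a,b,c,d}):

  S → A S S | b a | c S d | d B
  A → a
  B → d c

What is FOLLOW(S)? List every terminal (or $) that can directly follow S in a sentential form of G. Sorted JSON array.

Compute FIRST by fixpoint:
iter 1:
  A via A→a: +{a}
  B via B→d c: +{d}
  S via S→A S S: +{a}
  S via S→b a: +{b}
  S via S→c S d: +{c}
  S via S→d B: +{d}
  S: {a,b,c,d}  A: {a}  B: {d}
iter 2: — fixpoint
  S: {a,b,c,d}  A: {a}  B: {d}

Compute FOLLOW by fixpoint:
initialize: $ ∈ FOLLOW(S)
pass 1:
  S→A S S: FOLLOW(A) ⊇ FIRST(S) = {a,b,c,d}; new: +{a,b,c,d}
  S→A S S: FOLLOW(S) ⊇ FIRST(S) = {a,b,c,d}; new: +{a,b,c,d}
  S→d B: FOLLOW(B) ⊇ FOLLOW(S) ⊇ {$,a,b,c,d}; new: +{$,a,b,c,d}
  FOLLOW(S)={$,a,b,c,d}  FOLLOW(A)={a,b,c,d}  FOLLOW(B)={$,a,b,c,d}
pass 2: (no change)
  FOLLOW(S)={$,a,b,c,d}  FOLLOW(A)={a,b,c,d}  FOLLOW(B)={$,a,b,c,d}

FOLLOW(S) = ["$", "a", "b", "c", "d"]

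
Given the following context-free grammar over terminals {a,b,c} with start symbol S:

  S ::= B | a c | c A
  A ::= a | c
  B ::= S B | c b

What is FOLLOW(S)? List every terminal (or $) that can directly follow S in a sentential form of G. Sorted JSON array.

FIRST sets, iterate to fixpoint:
[1]
  A via A→a: +{a}
  A via A→c: +{c}
  B via B→c b: +{c}
  S via S→B: +{c}
  S via S→a c: +{a}
  FIRST[S]={a,c}  FIRST[A]={a,c}  FIRST[B]={c}
[2]
  B via B→S B: +{a}
  FIRST[S]={a,c}  FIRST[A]={a,c}  FIRST[B]={a,c}
[3] (stable)
  FIRST[S]={a,c}  FIRST[A]={a,c}  FIRST[B]={a,c}

Compute FOLLOW by fixpoint:
FOLLOW(S) := {$}
[1]
  B→S B: FOLLOW(S) ⊇ FIRST(B) = {a,c}; new: +{a,c}
  S→B: FOLLOW(B) ⊇ FOLLOW(S) ⊇ {$,a,c}; new: +{$,a,c}
  S→c A: FOLLOW(A) ⊇ FOLLOW(S) ⊇ {$,a,c}; new: +{$,a,c}
  FOLLOW(S)={$,a,c}  FOLLOW(A)={$,a,c}  FOLLOW(B)={$,a,c}
[2] (no change)
  FOLLOW(S)={$,a,c}  FOLLOW(A)={$,a,c}  FOLLOW(B)={$,a,c}

FOLLOW(S) = ["$", "a", "c"]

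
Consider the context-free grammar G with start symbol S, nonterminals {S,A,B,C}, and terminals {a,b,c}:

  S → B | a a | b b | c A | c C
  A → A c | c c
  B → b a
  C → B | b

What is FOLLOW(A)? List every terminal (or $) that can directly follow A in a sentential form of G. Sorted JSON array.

FIRST iteration:
round 1:
  A via A→c c: +{c}
  B via B→b a: +{b}
  C via C→B: +{b}
  S via S→B: +{b}
  S via S→a a: +{a}
  S via S→c A: +{c}
  S: {a,b,c}  A: {c}  B: {b}  C: {b}
round 2: — fixpoint
  S: {a,b,c}  A: {c}  B: {b}  C: {b}

FOLLOW sets:
FOLLOW(S) := {$}
iter 1:
  A→A c: FOLLOW(A) ⊇ FIRST(c) = {c}; new: +{c}
  S→B: FOLLOW(B) ⊇ FOLLOW(S) ⊇ {$}; new: +{$}
  S→c A: FOLLOW(A) ⊇ FOLLOW(S) ⊇ {$}; new: +{$}
  S→c C: FOLLOW(C) ⊇ FOLLOW(S) ⊇ {$}; new: +{$}
  S: {$}  A: {$,c}  B: {$}  C: {$}
iter 2: (no change)
  S: {$}  A: {$,c}  B: {$}  C: {$}

FOLLOW(A) = ["$", "c"]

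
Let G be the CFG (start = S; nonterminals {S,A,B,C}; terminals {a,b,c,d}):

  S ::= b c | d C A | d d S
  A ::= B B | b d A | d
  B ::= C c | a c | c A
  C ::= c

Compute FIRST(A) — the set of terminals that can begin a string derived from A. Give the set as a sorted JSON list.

FIRST iteration:
[1]
  A via A→b d A: +{b}
  A via A→d: +{d}
  B via B→a c: +{a}
  B via B→c A: +{c}
  C via C→c: +{c}
  S via S→b c: +{b}
  S via S→d C A: +{d}
  FIRST(S)={b,d}  FIRST(A)={b,d}  FIRST(B)={a,c}  FIRST(C)={c}
[2]
  A via A→B B: +{a,c}
  FIRST(S)={b,d}  FIRST(A)={a,b,c,d}  FIRST(B)={a,c}  FIRST(C)={c}
[3] (stable)
  FIRST(S)={b,d}  FIRST(A)={a,b,c,d}  FIRST(B)={a,c}  FIRST(C)={c}

FIRST(A) = ["a", "b", "c", "d"]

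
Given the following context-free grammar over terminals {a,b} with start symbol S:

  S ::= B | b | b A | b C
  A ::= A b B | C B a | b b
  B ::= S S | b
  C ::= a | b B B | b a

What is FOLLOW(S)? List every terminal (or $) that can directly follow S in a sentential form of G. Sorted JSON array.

FIRST iteration:
pass 1:
  A via A→b b: +{b}
  B via B→b: +{b}
  C via C→a: +{a}
  C via C→b B B: +{b}
  S via S→B: +{b}
  FIRST(S)={b}  FIRST(A)={b}  FIRST(B)={b}  FIRST(C)={a,b}
pass 2:
  A via A→C B a: +{a}
  FIRST(S)={b}  FIRST(A)={a,b}  FIRST(B)={b}  FIRST(C)={a,b}
pass 3: — fixpoint
  FIRST(S)={b}  FIRST(A)={a,b}  FIRST(B)={b}  FIRST(C)={a,b}

FOLLOW sets:
initialize: $ ∈ FOLLOW(S)
iter 1:
  A→A b B: FOLLOW(A) ⊇ FIRST(b) = {b}; new: +{b}
  A→A b B: FOLLOW(B) ⊇ FOLLOW(A) ⊇ {b}; new: +{b}
  A→C B a: FOLLOW(C) ⊇ FIRST(B) = {b}; new: +{b}
  A→C B a: FOLLOW(B) ⊇ FIRST(a) = {a}; new: +{a}
  B→S S: FOLLOW(S) ⊇ FIRST(S) = {b}; new: +{b}
  B→S S: FOLLOW(S) ⊇ FOLLOW(B) ⊇ {a,b}; new: +{a}
  S→B: FOLLOW(B) ⊇ FOLLOW(S) ⊇ {$,a,b}; new: +{$}
  S→b A: FOLLOW(A) ⊇ FOLLOW(S) ⊇ {$,a,b}; new: +{$,a}
  S→b C: FOLLOW(C) ⊇ FOLLOW(S) ⊇ {$,a,b}; new: +{$,a}
  FOLLOW[S]={$,a,b}  FOLLOW[A]={$,a,b}  FOLLOW[B]={$,a,b}  FOLLOW[C]={$,a,b}
iter 2: — fixpoint
  FOLLOW[S]={$,a,b}  FOLLOW[A]={$,a,b}  FOLLOW[B]={$,a,b}  FOLLOW[C]={$,a,b}

FOLLOW(S) = ["$", "a", "b"]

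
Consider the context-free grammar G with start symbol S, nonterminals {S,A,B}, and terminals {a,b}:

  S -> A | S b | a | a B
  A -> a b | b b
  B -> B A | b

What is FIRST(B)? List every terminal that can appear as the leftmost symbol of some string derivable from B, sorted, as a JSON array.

FIRST sets, iterate to fixpoint:
iter 1:
  A via A→a b: +{a}
  A via A→b b: +{b}
  B via B→b: +{b}
  S via S→A: +{a,b}
  FIRST[S]={a,b}  FIRST[A]={a,b}  FIRST[B]={b}
iter 2: — fixpoint
  FIRST[S]={a,b}  FIRST[A]={a,b}  FIRST[B]={b}

FIRST(B) = ["b"]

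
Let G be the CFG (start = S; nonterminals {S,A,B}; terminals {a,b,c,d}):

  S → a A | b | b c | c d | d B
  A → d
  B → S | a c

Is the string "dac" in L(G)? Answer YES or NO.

CNF form of G:
  S -> T0 A | T1 T3 | T2 T1 | T3 B | b
  A -> d
  B -> T0 A | T0 T1 | T1 T3 | T2 T1 | T3 B | b
  T0 -> a
  T1 -> c
  T2 -> b
  T3 -> d

Fill CYK table bottom-up:
  [0..0]={A,T3}  "d"  orig:{A}
  [1..1]={T0}  "a"  orig:{}
  [2..2]={T1}  "c"  orig:{}
  [0..1]=∅  "da"
  [1..2]={B}  "ac"
  [0..2]={B,S}  "dac"

S ∈ T[0,2] ⇒ YES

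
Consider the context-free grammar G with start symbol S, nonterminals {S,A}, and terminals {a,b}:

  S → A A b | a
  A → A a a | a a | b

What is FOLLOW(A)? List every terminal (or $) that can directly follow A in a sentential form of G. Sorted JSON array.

FIRST iteration:
iter 1:
  A via A→a a: +{a}
  A via A→b: +{b}
  S via S→A A b: +{a,b}
  S: {a,b}  A: {a,b}
iter 2: (stable)
  S: {a,b}  A: {a,b}

Compute FOLLOW by fixpoint:
seed FOLLOW(S) with $
[1]
  A→A a a: FOLLOW(A) ⊇ FIRST(a) = {a}; new: +{a}
  S→A A b: FOLLOW(A) ⊇ FIRST(A) = {a,b}; new: +{b}
  S: {$}  A: {a,b}
[2] done
  S: {$}  A: {a,b}

FOLLOW(A) = ["a", "b"]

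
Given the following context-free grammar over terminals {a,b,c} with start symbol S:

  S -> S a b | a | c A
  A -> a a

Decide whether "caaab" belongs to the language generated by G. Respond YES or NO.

Convert to CNF:
  S -> S X3 | T2 A | a
  A -> T0 T0
  T0 -> a
  T1 -> b
  T2 -> c
  X3 -> T0 T1

Fill CYK table bottom-up:
  [0..0]={T2}  "c"  orig:{}
  [1..1]={S,T0}  "a"  orig:{S}
  [2..2]={S,T0}  "a"  orig:{S}
  [3..3]={S,T0}  "a"  orig:{S}
  [4..4]={T1}  "b"  orig:{}
  [0..1]=∅  "ca"
  [1..2]={A}  "aa"
  [2..3]={A}  "aa"
  [3..4]={X3}  "ab"  orig:{}
  [0..2]={S}  "caa"
  [1..3]=∅  "aaa"
  [2..4]={S}  "aab"
  [0..3]=∅  "caaa"
  [1..4]=∅  "aaab"
  [0..4]={S}  "caaab"

S ∈ T[0,4] ⇒ YES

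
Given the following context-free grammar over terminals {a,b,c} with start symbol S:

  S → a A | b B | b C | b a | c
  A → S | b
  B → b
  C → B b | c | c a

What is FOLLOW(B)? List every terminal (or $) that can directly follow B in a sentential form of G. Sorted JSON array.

FIRST sets, iterate to fixpoint:
iter 1:
  A via A→b: +{b}
  B via B→b: +{b}
  C via C→B b: +{b}
  C via C→c: +{c}
  S via S→a A: +{a}
  S via S→b B: +{b}
  S via S→c: +{c}
  FIRST(S)={a,b,c}  FIRST(A)={b}  FIRST(B)={b}  FIRST(C)={b,c}
iter 2:
  A via A→S: +{a,c}
  FIRST(S)={a,b,c}  FIRST(A)={a,b,c}  FIRST(B)={b}  FIRST(C)={b,c}
iter 3: done
  FIRST(S)={a,b,c}  FIRST(A)={a,b,c}  FIRST(B)={b}  FIRST(C)={b,c}

Compute FOLLOW by fixpoint:
initialize: $ ∈ FOLLOW(S)
[1]
  C→B b: FOLLOW(B) ⊇ FIRST(b) = {b}; new: +{b}
  S→a A: FOLLOW(A) ⊇ FOLLOW(S) ⊇ {$}; new: +{$}
  S→b B: FOLLOW(B) ⊇ FOLLOW(S) ⊇ {$}; new: +{$}
  S→b C: FOLLOW(C) ⊇ FOLLOW(S) ⊇ {$}; new: +{$}
  FOLLOW[S]={$}  FOLLOW[A]={$}  FOLLOW[B]={$,b}  FOLLOW[C]={$}
[2] (stable)
  FOLLOW[S]={$}  FOLLOW[A]={$}  FOLLOW[B]={$,b}  FOLLOW[C]={$}

FOLLOW(B) = ["$", "b"]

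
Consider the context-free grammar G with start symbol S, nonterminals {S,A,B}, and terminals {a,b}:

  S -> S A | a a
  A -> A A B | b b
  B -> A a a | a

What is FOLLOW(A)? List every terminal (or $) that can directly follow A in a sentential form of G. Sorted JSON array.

FIRST sets, iterate to fixpoint:
iter 1:
  A via A→b b: +{b}
  B via B→A a a: +{b}
  B via B→a: +{a}
  S via S→a a: +{a}
  FIRST(S)={a}  FIRST(A)={b}  FIRST(B)={a,b}
iter 2: done
  FIRST(S)={a}  FIRST(A)={b}  FIRST(B)={a,b}

Compute FOLLOW by fixpoint:
FOLLOW(S) := {$}
iter 1:
  A→A A B: FOLLOW(A) ⊇ FIRST(A) = {b}; new: +{b}
  A→A A B: FOLLOW(A) ⊇ FIRST(B) = {a,b}; new: +{a}
  A→A A B: FOLLOW(B) ⊇ FOLLOW(A) ⊇ {a,b}; new: +{a,b}
  S→S A: FOLLOW(S) ⊇ FIRST(A) = {b}; new: +{b}
  S→S A: FOLLOW(A) ⊇ FOLLOW(S) ⊇ {$,b}; new: +{$}
  FOLLOW[S]={$,b}  FOLLOW[A]={$,a,b}  FOLLOW[B]={a,b}
iter 2:
  A→A A B: FOLLOW(B) ⊇ FOLLOW(A) ⊇ {$,a,b}; new: +{$}
  FOLLOW[S]={$,b}  FOLLOW[A]={$,a,b}  FOLLOW[B]={$,a,b}
iter 3: — fixpoint
  FOLLOW[S]={$,b}  FOLLOW[A]={$,a,b}  FOLLOW[B]={$,a,b}

FOLLOW(A) = ["$", "a", "b"]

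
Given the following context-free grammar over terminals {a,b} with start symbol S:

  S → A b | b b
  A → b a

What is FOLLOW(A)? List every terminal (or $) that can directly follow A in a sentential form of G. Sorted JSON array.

Compute FIRST by fixpoint:
iter 1:
  A via A→b a: +{b}
  S via S→A b: +{b}
  S: {b}  A: {b}
iter 2: done
  S: {b}  A: {b}

FOLLOW iteration:
initialize: $ ∈ FOLLOW(S)
pass 1:
  S→A b: FOLLOW(A) ⊇ FIRST(b) = {b}; new: +{b}
  FOLLOW(S)={$}  FOLLOW(A)={b}
pass 2: — fixpoint
  FOLLOW(S)={$}  FOLLOW(A)={b}

FOLLOW(A) = ["b"]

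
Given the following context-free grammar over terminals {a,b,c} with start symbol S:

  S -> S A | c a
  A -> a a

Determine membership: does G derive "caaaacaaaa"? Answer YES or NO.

CNF form of G:
  S -> S A | T1 T0
  A -> T0 T0
  T0 -> a
  T1 -> c

Fill CYK table bottom-up:
  [0..0]={T1}  "c"  orig:{}
  [1..1]={T0}  "a"  orig:{}
  [2..2]={T0}  "a"  orig:{}
  [3..3]={T0}  "a"  orig:{}
  [4..4]={T0}  "a"  orig:{}
  [5..5]={T1}  "c"  orig:{}
  [6..6]={T0}  "a"  orig:{}
  [7..7]={T0}  "a"  orig:{}
  [8..8]={T0}  "a"  orig:{}
  [9..9]={T0}  "a"  orig:{}
  [0..1]={S}  "ca"
  [1..2]={A}  "aa"
  [2..3]={A}  "aa"
  [3..4]={A}  "aa"
  [4..5]=∅  "ac"
  [5..6]={S}  "ca"
  [6..7]={A}  "aa"
  [7..8]={A}  "aa"
  [8..9]={A}  "aa"
  [0..2]=∅  "caa"
  [1..3]=∅  "aaa"
  [2..4]=∅  "aaa"
  [3..5]=∅  "aac"
  [4..6]=∅  "aca"
  [5..7]=∅  "caa"
  [6..8]=∅  "aaa"
  [7..9]=∅  "aaa"
  [0..3]={S}  "caaa"
  [1..4]=∅  "aaaa"
  [2..5]=∅  "aaac"
  [3..6]=∅  "aaca"
  [4..7]=∅  "acaa"
  [5..8]={S}  "caaa"
  [6..9]=∅  "aaaa"
  [0..4]=∅  "caaaa"
  [1..5]=∅  "aaaac"
  [2..6]=∅  "aaaca"
  [3..7]=∅  "aacaa"
  [4..8]=∅  "acaaa"
  [5..9]=∅  "caaaa"
  [0..5]=∅  "caaaac"
  [1..6]=∅  "aaaaca"
  [2..7]=∅  "aaacaa"
  [3..8]=∅  "aacaaa"
  [4..9]=∅  "acaaaa"
  [0..6]=∅  "caaaaca"
  [1..7]=∅  "aaaacaa"
  [2..8]=∅  "aaacaaa"
  [3..9]=∅  "aacaaaa"
  [0..7]=∅  "caaaacaa"
  [1..8]=∅  "aaaacaaa"
  [2..9]=∅  "aaacaaaa"
  [0..8]=∅  "caaaacaaa"
  [1..9]=∅  "aaaacaaaa"
  [0..9]=∅  "caaaacaaaa"

S ∉ T[0,9] ⇒ NO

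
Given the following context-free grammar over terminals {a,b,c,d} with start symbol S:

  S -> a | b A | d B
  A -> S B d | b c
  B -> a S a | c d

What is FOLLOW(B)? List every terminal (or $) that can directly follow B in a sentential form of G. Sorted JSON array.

Compute FIRST by fixpoint:
pass 1:
  A via A→b c: +{b}
  B via B→a S a: +{a}
  B via B→c d: +{c}
  S via S→a: +{a}
  S via S→b A: +{b}
  S via S→d B: +{d}
  S: {a,b,d}  A: {b}  B: {a,c}
pass 2:
  A via A→S B d: +{a,d}
  S: {a,b,d}  A: {a,b,d}  B: {a,c}
pass 3: (stable)
  S: {a,b,d}  A: {a,b,d}  B: {a,c}

FOLLOW sets:
initialize: $ ∈ FOLLOW(S)
iter 1:
  A→S B d: FOLLOW(S) ⊇ FIRST(B) = {a,c}; new: +{a,c}
  A→S B d: FOLLOW(B) ⊇ FIRST(d) = {d}; new: +{d}
  S→b A: FOLLOW(A) ⊇ FOLLOW(S) ⊇ {$,a,c}; new: +{$,a,c}
  S→d B: FOLLOW(B) ⊇ FOLLOW(S) ⊇ {$,a,c}; new: +{$,a,c}
  S: {$,a,c}  A: {$,a,c}  B: {$,a,c,d}
iter 2: done
  S: {$,a,c}  A: {$,a,c}  B: {$,a,c,d}

FOLLOW(B) = ["$", "a", "c", "d"]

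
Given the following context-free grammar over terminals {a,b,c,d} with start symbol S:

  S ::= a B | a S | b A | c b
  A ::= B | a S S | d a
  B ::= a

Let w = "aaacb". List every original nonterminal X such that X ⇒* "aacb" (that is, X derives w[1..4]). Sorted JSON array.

CNF form of G:
  S -> T0 B | T0 S | T2 A | T3 T2
  A -> T0 X4 | T1 T0 | a
  B -> a
  T0 -> a
  T1 -> d
  T2 -> b
  T3 -> c
  X4 -> S S

Fill CYK table bottom-up — only the sub-triangle for w[1..4]:
  cell(1,1) a: {A,B,T0}  orig:{A,B}
  cell(2,2) a: {A,B,T0}  orig:{A,B}
  cell(3,3) c: {T3}  orig:{}
  cell(4,4) b: {T2}  orig:{}
  cell(1,2) aa: {S}
  cell(2,3) ac: ∅
  cell(3,4) cb: {S}
  cell(1,3) aac: ∅
  cell(2,4) acb: {S}
  cell(1,4) aacb: {S,X4}  orig:{S}

Original NTs in T[1,4] deriving "aacb": ["S"]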